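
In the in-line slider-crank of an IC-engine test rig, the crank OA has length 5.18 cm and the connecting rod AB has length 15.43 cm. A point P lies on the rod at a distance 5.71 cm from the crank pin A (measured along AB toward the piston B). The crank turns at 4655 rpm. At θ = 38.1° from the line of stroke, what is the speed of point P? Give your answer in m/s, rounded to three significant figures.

ω = 487.5 rad/s.  Crank-pin speed |V_A| = rω = 25.251 m/s, perpendicular to OA.
Rod angle: sinφ = −(r/L) sinθ ⇒ φ = -11.955°; ω_rod = −rω cosθ/√(L²−r²sin²θ) = -131.64 rad/s.
V_P = V_A + ω_rod × AP, with AP = 0.0571 m along the rod.
Components: V_Px = −rω sinθ − a·ω_rod·sinφ = -17.138 m/s;  V_Py = rω cosθ + a·ω_rod·cosφ = +12.517 m/s.
|V_P| = √(V_Px² + V_Py²) = 21.222 m/s.

21.2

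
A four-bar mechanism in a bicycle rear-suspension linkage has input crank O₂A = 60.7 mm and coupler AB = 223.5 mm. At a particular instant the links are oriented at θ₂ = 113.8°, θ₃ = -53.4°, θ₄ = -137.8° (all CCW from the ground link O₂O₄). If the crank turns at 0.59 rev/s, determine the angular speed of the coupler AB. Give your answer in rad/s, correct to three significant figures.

0.960

ω₂ = 3.707 rad/s (from 0.59 rev/s).
Differentiating the loop-closure r₂e^{iθ₂}+r₃e^{iθ₃}=r₁+r₄e^{iθ₄} gives r₂ω₂e^{iθ₂}+r₃ω₃e^{iθ₃}=r₄ω₄e^{iθ₄}.
Eliminating the other unknown: ω₃ = r₂ω₂ sin(θ₄−θ₂) / [r₃ sin(θ₃−θ₄)].
Numerator sine = +0.94888; denominator sine = +0.99523.
Result = 0.0607·3.707·(+0.94888) / (0.2235·(+0.99523)) = +0.95991 rad/s; magnitude 0.95991 rad/s.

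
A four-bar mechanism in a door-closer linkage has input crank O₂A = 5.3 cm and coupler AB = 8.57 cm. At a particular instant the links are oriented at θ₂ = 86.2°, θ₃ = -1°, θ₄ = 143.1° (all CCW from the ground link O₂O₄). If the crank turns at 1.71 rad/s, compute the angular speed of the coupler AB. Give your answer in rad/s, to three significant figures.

ω₂ = 1.71 rad/s
Differentiating the loop-closure r₂e^{iθ₂}+r₃e^{iθ₃}=r₁+r₄e^{iθ₄} gives r₂ω₂e^{iθ₂}+r₃ω₃e^{iθ₃}=r₄ω₄e^{iθ₄}.
Eliminating the other unknown: ω₃ = r₂ω₂ sin(θ₄−θ₂) / [r₃ sin(θ₃−θ₄)].
Numerator sine = +0.83772; denominator sine = -0.58637.
Result = 0.053·1.71·(+0.83772) / (0.0857·(-0.58637)) = -1.5108 rad/s; magnitude 1.5108 rad/s.

1.51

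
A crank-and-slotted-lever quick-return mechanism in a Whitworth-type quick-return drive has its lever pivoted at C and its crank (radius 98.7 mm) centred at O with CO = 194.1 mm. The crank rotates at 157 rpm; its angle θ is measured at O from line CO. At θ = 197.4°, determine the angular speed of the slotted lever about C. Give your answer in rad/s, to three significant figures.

ω = 16.44 rad/s (from 157 rpm).
Crank pin A relative to C: A = (d + r cosθ, r sinθ); lever angle φ = atan2(r sinθ, d + r cosθ).
Differentiating tanφ: φ̇ = rω(d cosθ + r)/(d² + r² + 2dr cosθ).
d² + r² + 2dr cosθ = |CA|² = 0.0108545 m²;  d cosθ + r = -0.086518 m.
|ω_lever| = |0.0987·16.44·-0.086518| / 0.0108545 = 12.934 rad/s.

12.9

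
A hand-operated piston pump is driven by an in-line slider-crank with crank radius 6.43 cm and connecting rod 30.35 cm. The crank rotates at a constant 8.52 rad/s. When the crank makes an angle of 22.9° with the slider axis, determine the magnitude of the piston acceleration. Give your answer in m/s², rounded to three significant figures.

5.00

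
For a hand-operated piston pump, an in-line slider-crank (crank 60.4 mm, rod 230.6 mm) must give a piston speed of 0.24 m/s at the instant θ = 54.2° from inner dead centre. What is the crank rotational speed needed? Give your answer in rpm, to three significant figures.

For an in-line slider-crank, |v_piston| = rω|sinθ|·[1 + r cosθ/√(L² − r² sin²θ)].
With r = 0.0604 m, L = 0.2306 m, θ = 54.2°: the bracketed kinematic factor |dx/dθ| = 0.056669 m.
ω = v/|dx/dθ| = 0.24/0.056669 = 4.2351 rad/s.
N = 60ω/(2π) = 40.442 rpm.

40.4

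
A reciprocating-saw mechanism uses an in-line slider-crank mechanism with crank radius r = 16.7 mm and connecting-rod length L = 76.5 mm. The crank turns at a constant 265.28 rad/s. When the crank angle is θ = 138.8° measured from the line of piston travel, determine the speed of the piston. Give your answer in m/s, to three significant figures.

2.43

ω = 265.3 rad/s
For an in-line slider-crank, x = r cosθ + √(L² − r² sin²θ), so v = −rω sinθ·[1 + r cosθ/√(L² − r² sin²θ)].
With r = 0.0167 m, L = 0.0765 m, θ = 138.8°: √(L² − r² sin²θ) = 0.075705 m.
v = −0.0167·265.3·0.65869·[1 + 0.0167·-0.75241/0.075705] = -2.4338 m/s.
|v| = 2.4338 m/s.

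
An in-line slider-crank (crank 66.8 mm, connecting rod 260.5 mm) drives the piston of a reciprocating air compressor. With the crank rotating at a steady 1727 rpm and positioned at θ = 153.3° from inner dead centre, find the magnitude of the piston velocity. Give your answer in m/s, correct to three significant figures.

4.18

ω = 2π·1727/60 = 180.9 rad/s
For an in-line slider-crank, x = r cosθ + √(L² − r² sin²θ), so v = −rω sinθ·[1 + r cosθ/√(L² − r² sin²θ)].
With r = 0.0668 m, L = 0.2605 m, θ = 153.3°: √(L² − r² sin²θ) = 0.25877 m.
v = −0.0668·180.9·0.44932·[1 + 0.0668·-0.89337/0.25877] = -4.1763 m/s.
|v| = 4.1763 m/s.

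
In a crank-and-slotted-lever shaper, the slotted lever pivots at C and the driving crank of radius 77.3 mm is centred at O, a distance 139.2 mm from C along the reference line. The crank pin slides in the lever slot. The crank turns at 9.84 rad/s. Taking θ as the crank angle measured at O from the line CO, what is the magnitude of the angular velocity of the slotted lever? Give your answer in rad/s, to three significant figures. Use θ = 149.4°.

ω = 9.84 rad/s
Crank pin A relative to C: A = (d + r cosθ, r sinθ); lever angle φ = atan2(r sinθ, d + r cosθ).
Differentiating tanφ: φ̇ = rω(d cosθ + r)/(d² + r² + 2dr cosθ).
d² + r² + 2dr cosθ = |CA|² = 0.00682849 m²;  d cosθ + r = -0.042515 m.
|ω_lever| = |0.0773·9.84·-0.042515| / 0.00682849 = 4.7358 rad/s.

4.74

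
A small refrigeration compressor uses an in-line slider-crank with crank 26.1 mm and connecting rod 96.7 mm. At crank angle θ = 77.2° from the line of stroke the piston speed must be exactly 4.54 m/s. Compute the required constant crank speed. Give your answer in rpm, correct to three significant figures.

For an in-line slider-crank, |v_piston| = rω|sinθ|·[1 + r cosθ/√(L² − r² sin²θ)].
With r = 0.0261 m, L = 0.0967 m, θ = 77.2°: the bracketed kinematic factor |dx/dθ| = 0.027029 m.
ω = v/|dx/dθ| = 4.54/0.027029 = 167.97 rad/s.
N = 60ω/(2π) = 1604 rpm.

1600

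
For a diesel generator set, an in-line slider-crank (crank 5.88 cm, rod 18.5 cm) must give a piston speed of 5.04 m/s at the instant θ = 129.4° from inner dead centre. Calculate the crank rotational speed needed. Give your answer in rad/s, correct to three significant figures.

For an in-line slider-crank, |v_piston| = rω|sinθ|·[1 + r cosθ/√(L² − r² sin²θ)].
With r = 0.0588 m, L = 0.185 m, θ = 129.4°: the bracketed kinematic factor |dx/dθ| = 0.035981 m.
ω = v/|dx/dθ| = 5.04/0.035981 = 140.08 rad/s.

140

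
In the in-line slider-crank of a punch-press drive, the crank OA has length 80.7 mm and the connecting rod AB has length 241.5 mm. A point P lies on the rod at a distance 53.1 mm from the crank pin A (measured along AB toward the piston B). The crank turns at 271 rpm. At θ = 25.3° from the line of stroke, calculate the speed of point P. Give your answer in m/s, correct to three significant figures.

ω = 28.38 rad/s.  Crank-pin speed |V_A| = rω = 2.2902 m/s, perpendicular to OA.
Rod angle: sinφ = −(r/L) sinθ ⇒ φ = -8.210°; ω_rod = −rω cosθ/√(L²−r²sin²θ) = -8.6624 rad/s.
V_P = V_A + ω_rod × AP, with AP = 0.0531 m along the rod.
Components: V_Px = −rω sinθ − a·ω_rod·sinφ = -1.0444 m/s;  V_Py = rω cosθ + a·ω_rod·cosφ = +1.6153 m/s.
|V_P| = √(V_Px² + V_Py²) = 1.9235 m/s.

1.92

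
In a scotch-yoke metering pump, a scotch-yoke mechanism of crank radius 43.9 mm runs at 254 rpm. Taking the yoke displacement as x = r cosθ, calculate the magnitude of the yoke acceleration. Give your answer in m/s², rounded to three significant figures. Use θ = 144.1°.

25.2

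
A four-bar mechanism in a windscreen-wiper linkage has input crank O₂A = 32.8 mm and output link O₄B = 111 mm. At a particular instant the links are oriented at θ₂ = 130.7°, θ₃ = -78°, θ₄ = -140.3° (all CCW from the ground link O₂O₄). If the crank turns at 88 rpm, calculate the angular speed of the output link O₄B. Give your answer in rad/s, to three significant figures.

1.48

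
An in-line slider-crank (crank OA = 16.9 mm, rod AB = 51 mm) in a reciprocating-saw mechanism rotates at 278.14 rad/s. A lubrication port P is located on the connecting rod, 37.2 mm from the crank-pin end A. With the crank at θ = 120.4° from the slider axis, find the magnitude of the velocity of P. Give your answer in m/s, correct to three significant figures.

3.59

ω = 278.1 rad/s.  Crank-pin speed |V_A| = rω = 4.7006 m/s, perpendicular to OA.
Rod angle: sinφ = −(r/L) sinθ ⇒ φ = -16.607°; ω_rod = −rω cosθ/√(L²−r²sin²θ) = +48.67 rad/s.
V_P = V_A + ω_rod × AP, with AP = 0.0372 m along the rod.
Components: V_Px = −rω sinθ − a·ω_rod·sinφ = -3.5368 m/s;  V_Py = rω cosθ + a·ω_rod·cosφ = -0.64363 m/s.
|V_P| = √(V_Px² + V_Py²) = 3.5949 m/s.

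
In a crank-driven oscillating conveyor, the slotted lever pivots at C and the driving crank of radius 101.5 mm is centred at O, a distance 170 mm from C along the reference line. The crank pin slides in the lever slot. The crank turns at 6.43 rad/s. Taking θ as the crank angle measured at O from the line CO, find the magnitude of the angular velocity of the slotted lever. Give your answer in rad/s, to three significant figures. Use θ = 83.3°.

ω = 6.43 rad/s
Crank pin A relative to C: A = (d + r cosθ, r sinθ); lever angle φ = atan2(r sinθ, d + r cosθ).
Differentiating tanφ: φ̇ = rω(d cosθ + r)/(d² + r² + 2dr cosθ).
d² + r² + 2dr cosθ = |CA|² = 0.0432286 m²;  d cosθ + r = +0.12133 m.
|ω_lever| = |0.1015·6.43·+0.12133| / 0.0432286 = 1.8318 rad/s.

1.83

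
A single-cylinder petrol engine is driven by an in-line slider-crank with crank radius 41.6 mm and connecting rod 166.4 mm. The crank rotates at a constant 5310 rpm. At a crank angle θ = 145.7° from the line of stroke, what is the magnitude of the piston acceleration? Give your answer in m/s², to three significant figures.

9400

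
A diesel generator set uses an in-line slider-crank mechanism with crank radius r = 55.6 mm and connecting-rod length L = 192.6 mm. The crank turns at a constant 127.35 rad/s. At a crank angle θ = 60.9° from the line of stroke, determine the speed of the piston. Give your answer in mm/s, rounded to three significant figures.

7080

ω = 127.3 rad/s
For an in-line slider-crank, x = r cosθ + √(L² − r² sin²θ), so v = −rω sinθ·[1 + r cosθ/√(L² − r² sin²θ)].
With r = 0.0556 m, L = 0.1926 m, θ = 60.9°: √(L² − r² sin²θ) = 0.18637 m.
v = −0.0556·127.3·0.87377·[1 + 0.0556·0.48634/0.18637] = -7.0845 m/s.
|v| = 7.0845 m/s = 7084.5 mm/s.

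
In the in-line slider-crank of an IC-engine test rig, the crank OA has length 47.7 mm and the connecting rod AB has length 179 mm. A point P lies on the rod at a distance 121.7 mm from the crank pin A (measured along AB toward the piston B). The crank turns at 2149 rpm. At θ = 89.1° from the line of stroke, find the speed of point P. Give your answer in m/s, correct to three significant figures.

10.8

ω = 225 rad/s.  Crank-pin speed |V_A| = rω = 10.735 m/s, perpendicular to OA.
Rod angle: sinφ = −(r/L) sinθ ⇒ φ = -15.453°; ω_rod = −rω cosθ/√(L²−r²sin²θ) = -0.97729 rad/s.
V_P = V_A + ω_rod × AP, with AP = 0.1217 m along the rod.
Components: V_Px = −rω sinθ − a·ω_rod·sinφ = -10.765 m/s;  V_Py = rω cosθ + a·ω_rod·cosφ = +0.053974 m/s.
|V_P| = √(V_Px² + V_Py²) = 10.765 m/s.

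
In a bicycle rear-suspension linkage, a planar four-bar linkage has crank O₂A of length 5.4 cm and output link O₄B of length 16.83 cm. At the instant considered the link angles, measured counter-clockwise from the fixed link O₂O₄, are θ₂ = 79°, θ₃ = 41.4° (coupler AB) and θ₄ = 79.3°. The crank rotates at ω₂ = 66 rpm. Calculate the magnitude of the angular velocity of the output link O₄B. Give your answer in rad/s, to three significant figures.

2.20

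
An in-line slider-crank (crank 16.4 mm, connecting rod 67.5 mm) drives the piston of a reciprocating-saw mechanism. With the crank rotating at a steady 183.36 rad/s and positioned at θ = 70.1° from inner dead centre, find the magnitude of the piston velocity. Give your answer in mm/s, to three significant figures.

ω = 183.4 rad/s
For an in-line slider-crank, x = r cosθ + √(L² − r² sin²θ), so v = −rω sinθ·[1 + r cosθ/√(L² − r² sin²θ)].
With r = 0.0164 m, L = 0.0675 m, θ = 70.1°: √(L² − r² sin²θ) = 0.065715 m.
v = −0.0164·183.4·0.94029·[1 + 0.0164·0.34038/0.065715] = -3.0677 m/s.
|v| = 3.0677 m/s = 3067.7 mm/s.

3070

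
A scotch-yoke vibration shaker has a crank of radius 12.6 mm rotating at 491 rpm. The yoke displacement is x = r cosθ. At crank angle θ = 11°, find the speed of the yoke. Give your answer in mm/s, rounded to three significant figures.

ω = 51.42 rad/s (from 491 rpm).
x = r cosθ ⇒ ẋ = −rω sinθ.
|v| = rω|sinθ| = 0.0126·51.42·|sin 11°| = 0.12362 m/s = 123.62 mm/s.

124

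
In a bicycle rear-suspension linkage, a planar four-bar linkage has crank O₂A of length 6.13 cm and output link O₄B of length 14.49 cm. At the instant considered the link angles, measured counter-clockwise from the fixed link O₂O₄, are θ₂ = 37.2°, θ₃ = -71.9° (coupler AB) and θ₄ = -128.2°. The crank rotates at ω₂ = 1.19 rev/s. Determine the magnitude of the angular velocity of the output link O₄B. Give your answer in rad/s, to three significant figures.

3.59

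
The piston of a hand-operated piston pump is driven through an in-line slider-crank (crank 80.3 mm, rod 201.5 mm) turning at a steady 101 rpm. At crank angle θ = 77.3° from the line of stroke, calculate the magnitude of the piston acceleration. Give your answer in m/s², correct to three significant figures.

ω = 2π·101/60 = 10.58 rad/s
x(θ) = r cosθ + √(L² − r² sin²θ); with ω constant, a = ω²·d²x/dθ².
d²x/dθ² = −r cosθ − r²(cos2θ)/√u − r⁴ sin²2θ/(4u^{3/2}),  u = L² − r² sin²θ = 0.0344658 m².
Substituting r = 0.0803 m, L = 0.2015 m, θ = 77.3°: d²x/dθ² = +0.013423 m.
a = ω²·d²x/dθ² = (10.58)²·(+0.013423) = +1.5015 m/s²;  |a| = 1.5015 m/s².

1.50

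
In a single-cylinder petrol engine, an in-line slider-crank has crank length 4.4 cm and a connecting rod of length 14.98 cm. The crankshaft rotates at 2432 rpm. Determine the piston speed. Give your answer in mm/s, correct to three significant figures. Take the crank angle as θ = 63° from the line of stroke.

11400

ω = 2π·2432/60 = 254.7 rad/s
For an in-line slider-crank, x = r cosθ + √(L² − r² sin²θ), so v = −rω sinθ·[1 + r cosθ/√(L² − r² sin²θ)].
With r = 0.044 m, L = 0.1498 m, θ = 63°: √(L² − r² sin²θ) = 0.14458 m.
v = −0.044·254.7·0.89101·[1 + 0.044·0.45399/0.14458] = -11.364 m/s.
|v| = 11.364 m/s = 11364 mm/s.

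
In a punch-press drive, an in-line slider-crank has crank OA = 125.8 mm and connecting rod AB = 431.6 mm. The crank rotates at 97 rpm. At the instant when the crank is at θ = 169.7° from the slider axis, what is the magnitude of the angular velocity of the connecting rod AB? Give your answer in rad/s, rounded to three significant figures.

ω = 10.16 rad/s (converted from 97 rpm).
The rod makes angle φ with the slider axis where L sinφ = r sinθ; differentiating, L cosφ·φ̇ = r ω cosθ.
L cosφ = √(L² − r² sin²θ) = 0.43101 m.
|ω_rod| = r ω |cosθ| / √(L² − r² sin²θ) = 0.1258·10.16·0.98389/0.43101 = 2.917 rad/s.

2.92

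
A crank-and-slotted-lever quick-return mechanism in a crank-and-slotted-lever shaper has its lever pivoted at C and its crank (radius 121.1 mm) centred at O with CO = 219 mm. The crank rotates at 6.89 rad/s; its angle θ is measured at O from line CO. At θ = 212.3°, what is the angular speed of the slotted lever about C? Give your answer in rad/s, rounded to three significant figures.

ω = 6.89 rad/s
Crank pin A relative to C: A = (d + r cosθ, r sinθ); lever angle φ = atan2(r sinθ, d + r cosθ).
Differentiating tanφ: φ̇ = rω(d cosθ + r)/(d² + r² + 2dr cosθ).
d² + r² + 2dr cosθ = |CA|² = 0.017792 m²;  d cosθ + r = -0.064012 m.
|ω_lever| = |0.1211·6.89·-0.064012| / 0.017792 = 3.0019 rad/s.

3.00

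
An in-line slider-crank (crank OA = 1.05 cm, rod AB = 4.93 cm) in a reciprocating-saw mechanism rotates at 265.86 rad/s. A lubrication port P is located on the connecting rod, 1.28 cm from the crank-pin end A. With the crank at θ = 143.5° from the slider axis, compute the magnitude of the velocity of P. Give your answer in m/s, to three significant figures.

ω = 265.9 rad/s.  Crank-pin speed |V_A| = rω = 2.7915 m/s, perpendicular to OA.
Rod angle: sinφ = −(r/L) sinθ ⇒ φ = -7.278°; ω_rod = −rω cosθ/√(L²−r²sin²θ) = +45.887 rad/s.
V_P = V_A + ω_rod × AP, with AP = 0.0128 m along the rod.
Components: V_Px = −rω sinθ − a·ω_rod·sinφ = -1.5861 m/s;  V_Py = rω cosθ + a·ω_rod·cosφ = -1.6614 m/s.
|V_P| = √(V_Px² + V_Py²) = 2.2969 m/s.

2.30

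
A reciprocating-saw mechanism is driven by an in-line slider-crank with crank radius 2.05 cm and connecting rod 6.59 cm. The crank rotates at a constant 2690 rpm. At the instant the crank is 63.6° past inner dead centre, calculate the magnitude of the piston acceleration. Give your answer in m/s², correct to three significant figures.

ω = 2π·2690/60 = 281.7 rad/s
x(θ) = r cosθ + √(L² − r² sin²θ); with ω constant, a = ω²·d²x/dθ².
d²x/dθ² = −r cosθ − r²(cos2θ)/√u − r⁴ sin²2θ/(4u^{3/2}),  u = L² − r² sin²θ = 0.00400564 m².
Substituting r = 0.0205 m, L = 0.0659 m, θ = 63.6°: d²x/dθ² = -0.0052109 m.
a = ω²·d²x/dθ² = (281.7)²·(-0.0052109) = -413.5 m/s²;  |a| = 413.5 m/s².

414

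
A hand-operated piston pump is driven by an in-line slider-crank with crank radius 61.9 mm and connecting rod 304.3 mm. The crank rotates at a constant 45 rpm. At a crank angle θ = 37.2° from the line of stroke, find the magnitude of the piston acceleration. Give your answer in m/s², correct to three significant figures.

1.17

ω = 2π·45/60 = 4.712 rad/s
x(θ) = r cosθ + √(L² − r² sin²θ); with ω constant, a = ω²·d²x/dθ².
d²x/dθ² = −r cosθ − r²(cos2θ)/√u − r⁴ sin²2θ/(4u^{3/2}),  u = L² − r² sin²θ = 0.0911979 m².
Substituting r = 0.0619 m, L = 0.3043 m, θ = 37.2°: d²x/dθ² = -0.052841 m.
a = ω²·d²x/dθ² = (4.712)²·(-0.052841) = -1.1734 m/s²;  |a| = 1.1734 m/s².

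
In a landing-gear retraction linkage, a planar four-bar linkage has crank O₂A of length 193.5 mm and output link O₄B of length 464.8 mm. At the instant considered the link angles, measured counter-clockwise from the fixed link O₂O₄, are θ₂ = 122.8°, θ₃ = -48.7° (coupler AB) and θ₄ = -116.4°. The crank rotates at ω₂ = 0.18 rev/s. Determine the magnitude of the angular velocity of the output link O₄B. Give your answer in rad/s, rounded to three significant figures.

0.0752

ω₂ = 1.131 rad/s (from 0.18 rev/s).
Differentiating the loop-closure r₂e^{iθ₂}+r₃e^{iθ₃}=r₁+r₄e^{iθ₄} gives r₂ω₂e^{iθ₂}+r₃ω₃e^{iθ₃}=r₄ω₄e^{iθ₄}.
Eliminating the other unknown: ω₄ = r₂ω₂ sin(θ₂−θ₃) / [r₄ sin(θ₄−θ₃)].
Numerator sine = +0.14781; denominator sine = -0.92521.
Result = 0.1935·1.131·(+0.14781) / (0.4648·(-0.92521)) = -0.075219 rad/s; magnitude 0.075219 rad/s.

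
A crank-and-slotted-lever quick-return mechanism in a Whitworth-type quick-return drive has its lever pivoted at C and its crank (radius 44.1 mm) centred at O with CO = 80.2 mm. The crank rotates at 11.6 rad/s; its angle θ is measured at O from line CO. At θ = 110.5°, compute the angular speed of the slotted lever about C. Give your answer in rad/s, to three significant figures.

ω = 11.6 rad/s
Crank pin A relative to C: A = (d + r cosθ, r sinθ); lever angle φ = atan2(r sinθ, d + r cosθ).
Differentiating tanφ: φ̇ = rω(d cosθ + r)/(d² + r² + 2dr cosθ).
d² + r² + 2dr cosθ = |CA|² = 0.00589961 m²;  d cosθ + r = +0.016013 m.
|ω_lever| = |0.0441·11.6·+0.016013| / 0.00589961 = 1.3885 rad/s.

1.39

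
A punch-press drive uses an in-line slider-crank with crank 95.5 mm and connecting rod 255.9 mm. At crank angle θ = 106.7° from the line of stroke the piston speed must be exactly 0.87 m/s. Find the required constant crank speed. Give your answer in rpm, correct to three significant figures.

103

For an in-line slider-crank, |v_piston| = rω|sinθ|·[1 + r cosθ/√(L² − r² sin²θ)].
With r = 0.0955 m, L = 0.2559 m, θ = 106.7°: the bracketed kinematic factor |dx/dθ| = 0.080969 m.
ω = v/|dx/dθ| = 0.87/0.080969 = 10.745 rad/s.
N = 60ω/(2π) = 102.61 rpm.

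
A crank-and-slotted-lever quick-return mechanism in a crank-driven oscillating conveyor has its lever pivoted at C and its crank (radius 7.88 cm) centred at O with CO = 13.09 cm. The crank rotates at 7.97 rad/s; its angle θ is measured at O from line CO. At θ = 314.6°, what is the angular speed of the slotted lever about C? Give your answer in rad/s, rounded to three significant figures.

2.83

ω = 7.97 rad/s
Crank pin A relative to C: A = (d + r cosθ, r sinθ); lever angle φ = atan2(r sinθ, d + r cosθ).
Differentiating tanφ: φ̇ = rω(d cosθ + r)/(d² + r² + 2dr cosθ).
d² + r² + 2dr cosθ = |CA|² = 0.0378296 m²;  d cosθ + r = +0.17071 m.
|ω_lever| = |0.0788·7.97·+0.17071| / 0.0378296 = 2.8341 rad/s.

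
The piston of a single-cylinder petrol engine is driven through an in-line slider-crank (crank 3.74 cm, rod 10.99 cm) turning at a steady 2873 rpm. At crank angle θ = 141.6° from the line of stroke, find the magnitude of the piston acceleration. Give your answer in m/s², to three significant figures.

ω = 2π·2873/60 = 300.9 rad/s
x(θ) = r cosθ + √(L² − r² sin²θ); with ω constant, a = ω²·d²x/dθ².
d²x/dθ² = −r cosθ − r²(cos2θ)/√u − r⁴ sin²2θ/(4u^{3/2}),  u = L² − r² sin²θ = 0.0115383 m².
Substituting r = 0.0374 m, L = 0.1099 m, θ = 141.6°: d²x/dθ² = +0.025963 m.
a = ω²·d²x/dθ² = (300.9)²·(+0.025963) = +2350 m/s²;  |a| = 2350 m/s².

2350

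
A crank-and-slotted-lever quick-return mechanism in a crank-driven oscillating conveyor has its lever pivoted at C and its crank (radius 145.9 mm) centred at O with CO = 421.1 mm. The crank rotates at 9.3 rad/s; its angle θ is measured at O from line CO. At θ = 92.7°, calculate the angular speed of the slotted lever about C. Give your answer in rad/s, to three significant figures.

0.887

ω = 9.3 rad/s
Crank pin A relative to C: A = (d + r cosθ, r sinθ); lever angle φ = atan2(r sinθ, d + r cosθ).
Differentiating tanφ: φ̇ = rω(d cosθ + r)/(d² + r² + 2dr cosθ).
d² + r² + 2dr cosθ = |CA|² = 0.192824 m²;  d cosθ + r = +0.12606 m.
|ω_lever| = |0.1459·9.3·+0.12606| / 0.192824 = 0.88709 rad/s.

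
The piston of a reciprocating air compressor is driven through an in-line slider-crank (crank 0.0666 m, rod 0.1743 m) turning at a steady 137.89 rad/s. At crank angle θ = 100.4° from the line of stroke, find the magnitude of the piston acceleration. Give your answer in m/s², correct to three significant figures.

ω = 137.9 rad/s
x(θ) = r cosθ + √(L² − r² sin²θ); with ω constant, a = ω²·d²x/dθ².
d²x/dθ² = −r cosθ − r²(cos2θ)/√u − r⁴ sin²2θ/(4u^{3/2}),  u = L² − r² sin²θ = 0.0260895 m².
Substituting r = 0.0666 m, L = 0.1743 m, θ = 100.4°: d²x/dθ² = +0.037547 m.
a = ω²·d²x/dθ² = (137.9)²·(+0.037547) = +713.9 m/s²;  |a| = 713.9 m/s².

714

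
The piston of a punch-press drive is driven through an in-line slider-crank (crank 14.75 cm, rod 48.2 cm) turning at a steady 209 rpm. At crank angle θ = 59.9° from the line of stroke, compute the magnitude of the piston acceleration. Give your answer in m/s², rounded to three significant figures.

24.7

ω = 2π·209/60 = 21.89 rad/s
x(θ) = r cosθ + √(L² − r² sin²θ); with ω constant, a = ω²·d²x/dθ².
d²x/dθ² = −r cosθ − r²(cos2θ)/√u − r⁴ sin²2θ/(4u^{3/2}),  u = L² − r² sin²θ = 0.21604 m².
Substituting r = 0.1475 m, L = 0.482 m, θ = 59.9°: d²x/dθ² = -0.051598 m.
a = ω²·d²x/dθ² = (21.89)²·(-0.051598) = -24.716 m/s²;  |a| = 24.716 m/s².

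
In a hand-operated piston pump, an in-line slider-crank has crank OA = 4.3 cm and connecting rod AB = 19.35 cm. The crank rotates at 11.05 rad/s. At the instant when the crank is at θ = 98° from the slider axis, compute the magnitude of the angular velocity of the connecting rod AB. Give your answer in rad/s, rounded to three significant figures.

0.350

ω = 11.05 rad/s
The rod makes angle φ with the slider axis where L sinφ = r sinθ; differentiating, L cosφ·φ̇ = r ω cosθ.
L cosφ = √(L² − r² sin²θ) = 0.18876 m.
|ω_rod| = r ω |cosθ| / √(L² − r² sin²θ) = 0.043·11.05·0.13917/0.18876 = 0.35034 rad/s.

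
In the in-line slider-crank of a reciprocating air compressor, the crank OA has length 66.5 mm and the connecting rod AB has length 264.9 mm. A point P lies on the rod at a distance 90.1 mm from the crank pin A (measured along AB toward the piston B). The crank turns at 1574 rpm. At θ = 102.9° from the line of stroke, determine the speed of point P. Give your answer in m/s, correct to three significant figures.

10.6

ω = 164.8 rad/s.  Crank-pin speed |V_A| = rω = 10.961 m/s, perpendicular to OA.
Rod angle: sinφ = −(r/L) sinθ ⇒ φ = -14.164°; ω_rod = −rω cosθ/√(L²−r²sin²θ) = +9.5274 rad/s.
V_P = V_A + ω_rod × AP, with AP = 0.0901 m along the rod.
Components: V_Px = −rω sinθ − a·ω_rod·sinφ = -10.474 m/s;  V_Py = rω cosθ + a·ω_rod·cosφ = -1.6148 m/s.
|V_P| = √(V_Px² + V_Py²) = 10.598 m/s.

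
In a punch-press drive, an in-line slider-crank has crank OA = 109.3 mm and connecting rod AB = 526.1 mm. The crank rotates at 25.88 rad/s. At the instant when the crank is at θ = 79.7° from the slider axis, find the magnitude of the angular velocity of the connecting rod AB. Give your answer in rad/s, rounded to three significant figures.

ω = 25.88 rad/s
The rod makes angle φ with the slider axis where L sinφ = r sinθ; differentiating, L cosφ·φ̇ = r ω cosθ.
L cosφ = √(L² − r² sin²θ) = 0.51499 m.
|ω_rod| = r ω |cosθ| / √(L² − r² sin²θ) = 0.1093·25.88·0.17880/0.51499 = 0.9821 rad/s.

0.982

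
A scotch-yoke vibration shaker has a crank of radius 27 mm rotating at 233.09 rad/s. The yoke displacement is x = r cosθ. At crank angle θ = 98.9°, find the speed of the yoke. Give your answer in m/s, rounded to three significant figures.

6.22

ω = 233.1 rad/s
x = r cosθ ⇒ ẋ = −rω sinθ.
|v| = rω|sinθ| = 0.027·233.1·|sin 98.9°| = 6.2177 m/s.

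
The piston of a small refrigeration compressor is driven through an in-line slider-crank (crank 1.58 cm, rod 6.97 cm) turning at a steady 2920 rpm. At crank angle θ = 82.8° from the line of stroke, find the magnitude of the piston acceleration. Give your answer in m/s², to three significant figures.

147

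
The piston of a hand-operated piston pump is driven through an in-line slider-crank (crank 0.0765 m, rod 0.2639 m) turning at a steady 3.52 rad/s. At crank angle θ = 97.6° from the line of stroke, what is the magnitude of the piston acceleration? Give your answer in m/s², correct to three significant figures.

ω = 3.52 rad/s
x(θ) = r cosθ + √(L² − r² sin²θ); with ω constant, a = ω²·d²x/dθ².
d²x/dθ² = −r cosθ − r²(cos2θ)/√u − r⁴ sin²2θ/(4u^{3/2}),  u = L² − r² sin²θ = 0.0638933 m².
Substituting r = 0.0765 m, L = 0.2639 m, θ = 97.6°: d²x/dθ² = +0.032424 m.
a = ω²·d²x/dθ² = (3.52)²·(+0.032424) = +0.40174 m/s²;  |a| = 0.40174 m/s².

0.402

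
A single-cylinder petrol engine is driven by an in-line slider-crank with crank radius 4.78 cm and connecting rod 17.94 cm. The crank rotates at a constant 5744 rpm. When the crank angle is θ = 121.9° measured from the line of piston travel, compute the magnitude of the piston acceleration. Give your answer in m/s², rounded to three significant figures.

ω = 2π·5744/60 = 601.5 rad/s
x(θ) = r cosθ + √(L² − r² sin²θ); with ω constant, a = ω²·d²x/dθ².
d²x/dθ² = −r cosθ − r²(cos2θ)/√u − r⁴ sin²2θ/(4u^{3/2}),  u = L² − r² sin²θ = 0.0305376 m².
Substituting r = 0.0478 m, L = 0.1794 m, θ = 121.9°: d²x/dθ² = +0.030835 m.
a = ω²·d²x/dθ² = (601.5)²·(+0.030835) = +11157 m/s²;  |a| = 11157 m/s².

11200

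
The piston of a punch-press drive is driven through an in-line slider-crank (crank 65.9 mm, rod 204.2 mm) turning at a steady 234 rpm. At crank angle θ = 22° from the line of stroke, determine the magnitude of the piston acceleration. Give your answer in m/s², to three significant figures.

46.1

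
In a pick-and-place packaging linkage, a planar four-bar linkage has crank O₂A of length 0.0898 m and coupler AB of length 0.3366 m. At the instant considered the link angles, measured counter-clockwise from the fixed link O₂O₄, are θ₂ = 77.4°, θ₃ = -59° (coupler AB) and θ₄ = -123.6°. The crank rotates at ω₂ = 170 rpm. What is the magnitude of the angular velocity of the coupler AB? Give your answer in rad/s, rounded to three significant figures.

ω₂ = 17.8 rad/s (from 170 rpm).
Differentiating the loop-closure r₂e^{iθ₂}+r₃e^{iθ₃}=r₁+r₄e^{iθ₄} gives r₂ω₂e^{iθ₂}+r₃ω₃e^{iθ₃}=r₄ω₄e^{iθ₄}.
Eliminating the other unknown: ω₃ = r₂ω₂ sin(θ₄−θ₂) / [r₃ sin(θ₃−θ₄)].
Numerator sine = +0.35837; denominator sine = +0.90334.
Result = 0.0898·17.8·(+0.35837) / (0.3366·(+0.90334)) = +1.8842 rad/s; magnitude 1.8842 rad/s.

1.88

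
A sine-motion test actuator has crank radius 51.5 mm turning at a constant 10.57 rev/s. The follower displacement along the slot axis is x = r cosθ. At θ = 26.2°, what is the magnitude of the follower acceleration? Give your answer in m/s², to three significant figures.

204

ω = 66.41 rad/s (from 10.57 rev/s).
x = r cosθ ⇒ ẍ = −rω² cosθ (ω constant).
|a| = rω²|cosθ| = 0.0515·(66.41)²·|cos 26.2°| = 203.81 m/s².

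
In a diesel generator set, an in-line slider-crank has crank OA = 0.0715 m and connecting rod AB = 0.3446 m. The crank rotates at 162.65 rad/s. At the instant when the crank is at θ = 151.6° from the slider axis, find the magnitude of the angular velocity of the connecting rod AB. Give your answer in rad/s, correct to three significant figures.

29.8

ω = 162.7 rad/s
The rod makes angle φ with the slider axis where L sinφ = r sinθ; differentiating, L cosφ·φ̇ = r ω cosθ.
L cosφ = √(L² − r² sin²θ) = 0.34292 m.
|ω_rod| = r ω |cosθ| / √(L² − r² sin²θ) = 0.0715·162.7·0.87965/0.34292 = 29.832 rad/s.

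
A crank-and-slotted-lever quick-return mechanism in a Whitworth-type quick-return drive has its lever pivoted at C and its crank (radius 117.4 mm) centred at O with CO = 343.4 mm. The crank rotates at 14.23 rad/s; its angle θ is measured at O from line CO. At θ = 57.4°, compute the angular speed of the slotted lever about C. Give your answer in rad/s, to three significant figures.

ω = 14.23 rad/s
Crank pin A relative to C: A = (d + r cosθ, r sinθ); lever angle φ = atan2(r sinθ, d + r cosθ).
Differentiating tanφ: φ̇ = rω(d cosθ + r)/(d² + r² + 2dr cosθ).
d² + r² + 2dr cosθ = |CA|² = 0.175148 m²;  d cosθ + r = +0.30241 m.
|ω_lever| = |0.1174·14.23·+0.30241| / 0.175148 = 2.8845 rad/s.

2.88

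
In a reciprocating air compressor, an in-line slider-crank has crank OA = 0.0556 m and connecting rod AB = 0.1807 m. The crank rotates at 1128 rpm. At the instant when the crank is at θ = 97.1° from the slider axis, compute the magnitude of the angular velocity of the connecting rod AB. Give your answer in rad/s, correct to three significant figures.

4.72

ω = 118.1 rad/s (converted from 1128 rpm).
The rod makes angle φ with the slider axis where L sinφ = r sinθ; differentiating, L cosφ·φ̇ = r ω cosθ.
L cosφ = √(L² − r² sin²θ) = 0.17207 m.
|ω_rod| = r ω |cosθ| / √(L² − r² sin²θ) = 0.0556·118.1·0.12360/0.17207 = 4.7177 rad/s.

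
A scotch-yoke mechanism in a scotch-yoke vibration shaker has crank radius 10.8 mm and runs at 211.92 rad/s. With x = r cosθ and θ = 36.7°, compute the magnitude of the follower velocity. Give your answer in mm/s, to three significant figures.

1370

ω = 211.9 rad/s
x = r cosθ ⇒ ẋ = −rω sinθ.
|v| = rω|sinθ| = 0.0108·211.9·|sin 36.7°| = 1.3678 m/s = 1367.8 mm/s.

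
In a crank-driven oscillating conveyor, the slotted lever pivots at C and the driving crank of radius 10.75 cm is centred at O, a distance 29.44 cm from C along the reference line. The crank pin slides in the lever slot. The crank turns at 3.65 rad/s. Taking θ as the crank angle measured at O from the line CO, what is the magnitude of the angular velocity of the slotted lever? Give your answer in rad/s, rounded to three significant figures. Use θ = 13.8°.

ω = 3.65 rad/s
Crank pin A relative to C: A = (d + r cosθ, r sinθ); lever angle φ = atan2(r sinθ, d + r cosθ).
Differentiating tanφ: φ̇ = rω(d cosθ + r)/(d² + r² + 2dr cosθ).
d² + r² + 2dr cosθ = |CA|² = 0.159697 m²;  d cosθ + r = +0.3934 m.
|ω_lever| = |0.1075·3.65·+0.3934| / 0.159697 = 0.96659 rad/s.

0.967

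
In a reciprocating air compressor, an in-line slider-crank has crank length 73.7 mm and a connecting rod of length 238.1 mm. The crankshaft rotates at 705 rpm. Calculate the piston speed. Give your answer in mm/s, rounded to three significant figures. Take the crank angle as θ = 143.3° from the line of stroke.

ω = 2π·705/60 = 73.83 rad/s
For an in-line slider-crank, x = r cosθ + √(L² − r² sin²θ), so v = −rω sinθ·[1 + r cosθ/√(L² − r² sin²θ)].
With r = 0.0737 m, L = 0.2381 m, θ = 143.3°: √(L² − r² sin²θ) = 0.23399 m.
v = −0.0737·73.83·0.59763·[1 + 0.0737·-0.80178/0.23399] = -2.4306 m/s.
|v| = 2.4306 m/s = 2430.6 mm/s.

2430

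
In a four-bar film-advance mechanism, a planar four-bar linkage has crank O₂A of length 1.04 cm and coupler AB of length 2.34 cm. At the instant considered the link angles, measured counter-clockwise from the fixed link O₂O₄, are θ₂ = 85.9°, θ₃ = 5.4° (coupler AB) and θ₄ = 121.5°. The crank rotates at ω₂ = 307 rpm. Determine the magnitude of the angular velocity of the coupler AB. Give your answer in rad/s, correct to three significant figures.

9.26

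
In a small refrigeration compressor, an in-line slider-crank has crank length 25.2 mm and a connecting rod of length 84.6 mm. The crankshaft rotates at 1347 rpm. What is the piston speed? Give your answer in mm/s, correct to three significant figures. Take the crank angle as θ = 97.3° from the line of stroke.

3390

ω = 2π·1347/60 = 141.1 rad/s
For an in-line slider-crank, x = r cosθ + √(L² − r² sin²θ), so v = −rω sinθ·[1 + r cosθ/√(L² − r² sin²θ)].
With r = 0.0252 m, L = 0.0846 m, θ = 97.3°: √(L² − r² sin²θ) = 0.080823 m.
v = −0.0252·141.1·0.99189·[1 + 0.0252·-0.12706/0.080823] = -3.3862 m/s.
|v| = 3.3862 m/s = 3386.2 mm/s.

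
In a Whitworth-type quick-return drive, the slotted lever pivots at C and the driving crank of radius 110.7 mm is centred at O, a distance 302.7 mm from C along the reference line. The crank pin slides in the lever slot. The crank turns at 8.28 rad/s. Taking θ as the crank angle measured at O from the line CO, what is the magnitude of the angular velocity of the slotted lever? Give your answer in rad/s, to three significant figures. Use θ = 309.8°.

1.90

ω = 8.28 rad/s
Crank pin A relative to C: A = (d + r cosθ, r sinθ); lever angle φ = atan2(r sinθ, d + r cosθ).
Differentiating tanφ: φ̇ = rω(d cosθ + r)/(d² + r² + 2dr cosθ).
d² + r² + 2dr cosθ = |CA|² = 0.146781 m²;  d cosθ + r = +0.30446 m.
|ω_lever| = |0.1107·8.28·+0.30446| / 0.146781 = 1.9013 rad/s.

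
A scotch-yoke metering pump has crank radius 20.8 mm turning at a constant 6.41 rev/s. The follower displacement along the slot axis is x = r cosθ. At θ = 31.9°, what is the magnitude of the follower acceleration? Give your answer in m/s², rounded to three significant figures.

ω = 40.28 rad/s (from 6.41 rev/s).
x = r cosθ ⇒ ẍ = −rω² cosθ (ω constant).
|a| = rω²|cosθ| = 0.0208·(40.28)²·|cos 31.9°| = 28.644 m/s².

28.6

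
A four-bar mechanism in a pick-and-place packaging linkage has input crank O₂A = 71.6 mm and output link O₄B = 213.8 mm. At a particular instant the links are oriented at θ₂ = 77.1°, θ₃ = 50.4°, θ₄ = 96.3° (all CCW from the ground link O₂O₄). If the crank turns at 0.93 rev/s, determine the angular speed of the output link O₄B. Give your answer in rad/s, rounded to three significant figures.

ω₂ = 5.843 rad/s (from 0.93 rev/s).
Differentiating the loop-closure r₂e^{iθ₂}+r₃e^{iθ₃}=r₁+r₄e^{iθ₄} gives r₂ω₂e^{iθ₂}+r₃ω₃e^{iθ₃}=r₄ω₄e^{iθ₄}.
Eliminating the other unknown: ω₄ = r₂ω₂ sin(θ₂−θ₃) / [r₄ sin(θ₄−θ₃)].
Numerator sine = +0.44932; denominator sine = +0.71813.
Result = 0.0716·5.843·(+0.44932) / (0.2138·(+0.71813)) = +1.2244 rad/s; magnitude 1.2244 rad/s.

1.22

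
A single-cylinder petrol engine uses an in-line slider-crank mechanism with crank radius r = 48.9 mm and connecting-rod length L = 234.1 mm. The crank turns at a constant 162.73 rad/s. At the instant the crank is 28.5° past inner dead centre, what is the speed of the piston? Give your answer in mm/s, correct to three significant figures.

4500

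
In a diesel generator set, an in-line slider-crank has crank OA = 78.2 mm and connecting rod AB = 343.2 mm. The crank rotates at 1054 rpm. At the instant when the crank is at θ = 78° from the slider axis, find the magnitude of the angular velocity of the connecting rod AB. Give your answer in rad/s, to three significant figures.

5.36

ω = 110.4 rad/s (converted from 1054 rpm).
The rod makes angle φ with the slider axis where L sinφ = r sinθ; differentiating, L cosφ·φ̇ = r ω cosθ.
L cosφ = √(L² − r² sin²θ) = 0.33457 m.
|ω_rod| = r ω |cosθ| / √(L² − r² sin²θ) = 0.0782·110.4·0.20791/0.33457 = 5.3638 rad/s.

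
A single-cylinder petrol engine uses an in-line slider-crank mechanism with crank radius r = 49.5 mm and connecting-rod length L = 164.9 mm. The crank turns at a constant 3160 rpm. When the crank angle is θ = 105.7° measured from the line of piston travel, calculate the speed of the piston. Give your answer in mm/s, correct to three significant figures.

ω = 2π·3160/60 = 330.9 rad/s
For an in-line slider-crank, x = r cosθ + √(L² − r² sin²θ), so v = −rω sinθ·[1 + r cosθ/√(L² − r² sin²θ)].
With r = 0.0495 m, L = 0.1649 m, θ = 105.7°: √(L² − r² sin²θ) = 0.15786 m.
v = −0.0495·330.9·0.96269·[1 + 0.0495·-0.27060/0.15786] = -14.431 m/s.
|v| = 14.431 m/s = 14431 mm/s.

14400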